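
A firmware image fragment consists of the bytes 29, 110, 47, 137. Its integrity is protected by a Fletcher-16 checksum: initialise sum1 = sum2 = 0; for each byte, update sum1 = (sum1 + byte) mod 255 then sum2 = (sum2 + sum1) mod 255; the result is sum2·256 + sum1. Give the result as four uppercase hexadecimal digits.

Running sums (mod 255):
  after byte 0 (29): sum1=29, sum2=29
  after byte 1 (110): sum1=139, sum2=168
  after byte 2 (47): sum1=186, sum2=99
  after byte 3 (137): sum1=68, sum2=167
Checksum = sum2·256 + sum1 = 167·256 + 68 = 42820 = 0xA744.

A744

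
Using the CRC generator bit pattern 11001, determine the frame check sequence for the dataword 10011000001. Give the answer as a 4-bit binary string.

0010

Append 4 zeros: 100110000010000. Divide by 11001 (XOR where the leading bit is 1):
  pos 0: 10011 XOR 11001 = 01010
  pos 1: 10100 XOR 11001 = 01101
  pos 2: 11010 XOR 11001 = 00011
  pos 5: 11000 XOR 11001 = 00001
  pos 9: 11000 XOR 11001 = 00001
Remainder (last 4 bits) = 0010. This is the CRC / FCS.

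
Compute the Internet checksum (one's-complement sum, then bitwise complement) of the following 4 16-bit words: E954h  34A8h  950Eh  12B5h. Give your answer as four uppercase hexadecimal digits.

One's-complement addition (fold any carry out of bit 15 back into bit 0):
  0xE954 + 0x34A8 = 0x11DFC → wrap carry → 0x1DFD
  0x1DFD + 0x950E = 0x0B30B
  0xB30B + 0x12B5 = 0x0C5C0
One's-complement sum = 0xC5C0.
Checksum = ~0xC5C0 & 0xFFFF = 0x3A3F.

3A3F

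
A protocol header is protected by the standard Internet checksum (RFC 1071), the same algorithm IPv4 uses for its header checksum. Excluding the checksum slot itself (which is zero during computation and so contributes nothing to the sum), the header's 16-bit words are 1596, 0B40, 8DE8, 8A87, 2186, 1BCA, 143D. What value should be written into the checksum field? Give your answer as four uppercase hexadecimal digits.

One's-complement addition (fold any carry out of bit 15 back into bit 0):
  0x1596 + 0x0B40 = 0x020D6
  0x20D6 + 0x8DE8 = 0x0AEBE
  0xAEBE + 0x8A87 = 0x13945 → wrap carry → 0x3946
  0x3946 + 0x2186 = 0x05ACC
  0x5ACC + 0x1BCA = 0x07696
  0x7696 + 0x143D = 0x08AD3
One's-complement sum = 0x8AD3.
Checksum = ~0x8AD3 & 0xFFFF = 0x752C.

752C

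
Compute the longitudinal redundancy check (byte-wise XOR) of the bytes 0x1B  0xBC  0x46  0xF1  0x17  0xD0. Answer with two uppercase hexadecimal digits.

D7

XOR the bytes together:
  start with 0x1B
  0x1B ⊕ 0xBC = 0xA7
  0xA7 ⊕ 0x46 = 0xE1
  0xE1 ⊕ 0xF1 = 0x10
  0x10 ⊕ 0x17 = 0x07
  0x07 ⊕ 0xD0 = 0xD7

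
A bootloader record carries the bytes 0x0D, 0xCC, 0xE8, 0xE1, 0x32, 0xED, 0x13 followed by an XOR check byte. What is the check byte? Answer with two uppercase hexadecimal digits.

XOR the bytes together:
  start with 0x0D
  0x0D ⊕ 0xCC = 0xC1
  0xC1 ⊕ 0xE8 = 0x29
  0x29 ⊕ 0xE1 = 0xC8
  0xC8 ⊕ 0x32 = 0xFA
  0xFA ⊕ 0xED = 0x17
  0x17 ⊕ 0x13 = 0x04

04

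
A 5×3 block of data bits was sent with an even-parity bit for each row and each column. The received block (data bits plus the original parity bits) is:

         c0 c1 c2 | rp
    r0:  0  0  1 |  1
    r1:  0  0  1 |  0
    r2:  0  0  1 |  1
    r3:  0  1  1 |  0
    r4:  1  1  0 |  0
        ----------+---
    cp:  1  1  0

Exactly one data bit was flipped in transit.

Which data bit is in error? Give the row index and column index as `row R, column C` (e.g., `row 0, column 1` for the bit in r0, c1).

row 1, column 1

Recompute each row's even parity and compare to rp:
  r0: data parity 1, sent rp 1 → ok
  r1: data parity 1, sent rp 0 → mismatch
  r2: data parity 1, sent rp 1 → ok
  r3: data parity 0, sent rp 0 → ok
  r4: data parity 0, sent rp 0 → ok
Recompute each column's even parity and compare to cp:
  c0: data parity 1, sent cp 1 → ok
  c1: data parity 0, sent cp 1 → mismatch
  c2: data parity 0, sent cp 0 → ok
Exactly one row (r1) and one column (c1) fail → the flipped bit is at their intersection.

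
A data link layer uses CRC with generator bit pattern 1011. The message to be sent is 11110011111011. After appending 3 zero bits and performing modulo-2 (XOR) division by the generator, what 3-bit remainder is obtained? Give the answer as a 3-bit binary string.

110

Append 3 zeros: 11110011111011000. Divide by 1011 (XOR where the leading bit is 1):
  pos 0: 1111 XOR 1011 = 0100
  pos 1: 1000 XOR 1011 = 0011
  pos 3: 1101 XOR 1011 = 0110
  pos 4: 1101 XOR 1011 = 0110
  pos 5: 1101 XOR 1011 = 0110
  pos 6: 1101 XOR 1011 = 0110
  pos 7: 1101 XOR 1011 = 0110
  pos 8: 1100 XOR 1011 = 0111
  pos 9: 1111 XOR 1011 = 0100
  pos 10: 1001 XOR 1011 = 0010
  pos 12: 1000 XOR 1011 = 0011
Remainder (last 3 bits) = 110. This is the CRC / FCS.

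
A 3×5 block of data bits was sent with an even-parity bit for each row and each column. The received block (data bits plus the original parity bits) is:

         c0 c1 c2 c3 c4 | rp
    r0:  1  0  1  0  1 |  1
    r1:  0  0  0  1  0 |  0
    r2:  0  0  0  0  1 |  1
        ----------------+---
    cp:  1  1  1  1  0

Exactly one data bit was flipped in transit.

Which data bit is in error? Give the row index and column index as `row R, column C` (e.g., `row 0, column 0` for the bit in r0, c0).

Recompute each row's even parity and compare to rp:
  r0: data parity 1, sent rp 1 → ok
  r1: data parity 1, sent rp 0 → mismatch
  r2: data parity 1, sent rp 1 → ok
Recompute each column's even parity and compare to cp:
  c0: data parity 1, sent cp 1 → ok
  c1: data parity 0, sent cp 1 → mismatch
  c2: data parity 1, sent cp 1 → ok
  c3: data parity 1, sent cp 1 → ok
  c4: data parity 0, sent cp 0 → ok
Exactly one row (r1) and one column (c1) fail → the flipped bit is at their intersection.

row 1, column 1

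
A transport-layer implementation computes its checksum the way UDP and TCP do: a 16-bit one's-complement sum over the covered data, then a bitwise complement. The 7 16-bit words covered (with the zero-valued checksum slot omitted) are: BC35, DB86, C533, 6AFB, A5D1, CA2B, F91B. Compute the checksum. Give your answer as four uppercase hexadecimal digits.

CEFA

One's-complement addition (fold any carry out of bit 15 back into bit 0):
  0xBC35 + 0xDB86 = 0x197BB → wrap carry → 0x97BC
  0x97BC + 0xC533 = 0x15CEF → wrap carry → 0x5CF0
  0x5CF0 + 0x6AFB = 0x0C7EB
  0xC7EB + 0xA5D1 = 0x16DBC → wrap carry → 0x6DBD
  0x6DBD + 0xCA2B = 0x137E8 → wrap carry → 0x37E9
  0x37E9 + 0xF91B = 0x13104 → wrap carry → 0x3105
One's-complement sum = 0x3105.
Checksum = ~0x3105 & 0xFFFF = 0xCEFA.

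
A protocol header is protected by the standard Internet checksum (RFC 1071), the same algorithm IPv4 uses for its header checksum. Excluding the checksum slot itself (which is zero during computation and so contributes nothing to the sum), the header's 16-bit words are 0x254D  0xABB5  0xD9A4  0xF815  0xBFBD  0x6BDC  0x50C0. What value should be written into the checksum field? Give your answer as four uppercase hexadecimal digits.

One's-complement addition (fold any carry out of bit 15 back into bit 0):
  0x254D + 0xABB5 = 0x0D102
  0xD102 + 0xD9A4 = 0x1AAA6 → wrap carry → 0xAAA7
  0xAAA7 + 0xF815 = 0x1A2BC → wrap carry → 0xA2BD
  0xA2BD + 0xBFBD = 0x1627A → wrap carry → 0x627B
  0x627B + 0x6BDC = 0x0CE57
  0xCE57 + 0x50C0 = 0x11F17 → wrap carry → 0x1F18
One's-complement sum = 0x1F18.
Checksum = ~0x1F18 & 0xFFFF = 0xE0E7.

E0E7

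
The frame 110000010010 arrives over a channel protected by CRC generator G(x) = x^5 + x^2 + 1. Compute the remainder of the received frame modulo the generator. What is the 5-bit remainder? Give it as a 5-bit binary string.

00100

Modulo-2 division of 110000010010 by 100101:
  pos 0: 110000 XOR 100101 = 010101
  pos 1: 101010 XOR 100101 = 001111
  pos 3: 111110 XOR 100101 = 011011
  pos 4: 110110 XOR 100101 = 010011
  pos 5: 100111 XOR 100101 = 000010
Remainder = 00100 (nonzero — an error is detected).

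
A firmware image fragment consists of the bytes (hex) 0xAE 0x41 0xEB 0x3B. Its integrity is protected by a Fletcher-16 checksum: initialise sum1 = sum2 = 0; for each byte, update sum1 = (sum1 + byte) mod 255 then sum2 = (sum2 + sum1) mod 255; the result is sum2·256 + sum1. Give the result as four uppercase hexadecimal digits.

Running sums (mod 255):
  after byte 0 (0xAE): sum1=174, sum2=174
  after byte 1 (0x41): sum1=239, sum2=158
  after byte 2 (0xEB): sum1=219, sum2=122
  after byte 3 (0x3B): sum1=23, sum2=145
Checksum = sum2·256 + sum1 = 145·256 + 23 = 37143 = 0x9117.

9117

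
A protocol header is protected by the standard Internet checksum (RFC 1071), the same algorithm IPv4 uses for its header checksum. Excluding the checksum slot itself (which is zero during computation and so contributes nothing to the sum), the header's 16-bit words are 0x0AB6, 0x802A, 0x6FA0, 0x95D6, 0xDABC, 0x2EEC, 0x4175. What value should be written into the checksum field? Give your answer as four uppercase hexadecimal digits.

248A

One's-complement addition (fold any carry out of bit 15 back into bit 0):
  0x0AB6 + 0x802A = 0x08AE0
  0x8AE0 + 0x6FA0 = 0x0FA80
  0xFA80 + 0x95D6 = 0x19056 → wrap carry → 0x9057
  0x9057 + 0xDABC = 0x16B13 → wrap carry → 0x6B14
  0x6B14 + 0x2EEC = 0x09A00
  0x9A00 + 0x4175 = 0x0DB75
One's-complement sum = 0xDB75.
Checksum = ~0xDB75 & 0xFFFF = 0x248A.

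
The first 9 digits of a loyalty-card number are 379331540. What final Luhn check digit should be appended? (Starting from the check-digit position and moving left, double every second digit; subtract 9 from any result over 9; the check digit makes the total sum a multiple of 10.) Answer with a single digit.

3

Partial digits right→left: 0 4 5 1 3 3 9 7 3
Double every second digit counting from the check-digit position (so the 1st, 3rd, 5th, ... of the partial from the right).
  doubled (with −9 where >9): 0 1 6 9 6 → sum 22
  kept as-is: 4 1 3 7 → sum 15
Total = 22 + 15 = 37.
Check digit = (10 − (37 mod 10)) mod 10 = 3.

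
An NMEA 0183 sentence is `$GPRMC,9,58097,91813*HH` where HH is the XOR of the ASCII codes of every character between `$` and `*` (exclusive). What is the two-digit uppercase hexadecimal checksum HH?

XOR the ASCII codes of the payload characters:
  'G' = 0x47 → acc = 0x47
  'P' = 0x50 → acc = 0x17
  'R' = 0x52 → acc = 0x45
  'M' = 0x4D → acc = 0x08
  'C' = 0x43 → acc = 0x4B
  ',' = 0x2C → acc = 0x67
  '9' = 0x39 → acc = 0x5E
  ',' = 0x2C → acc = 0x72
  '5' = 0x35 → acc = 0x47
  '8' = 0x38 → acc = 0x7F
  '0' = 0x30 → acc = 0x4F
  '9' = 0x39 → acc = 0x76
  '7' = 0x37 → acc = 0x41
  ',' = 0x2C → acc = 0x6D
  '9' = 0x39 → acc = 0x54
  '1' = 0x31 → acc = 0x65
  '8' = 0x38 → acc = 0x5D
  '1' = 0x31 → acc = 0x6C
  '3' = 0x33 → acc = 0x5F
Checksum = 0x5F.

5F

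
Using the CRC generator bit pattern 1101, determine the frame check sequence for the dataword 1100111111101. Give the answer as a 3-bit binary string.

Append 3 zeros: 1100111111101000. Divide by 1101 (XOR where the leading bit is 1):
  pos 0: 1100 XOR 1101 = 0001
  pos 3: 1111 XOR 1101 = 0010
  pos 5: 1011 XOR 1101 = 0110
  pos 6: 1101 XOR 1101 = 0000
  pos 10: 1010 XOR 1101 = 0111
  pos 11: 1110 XOR 1101 = 0011
Remainder (last 3 bits) = 110. This is the CRC / FCS.

110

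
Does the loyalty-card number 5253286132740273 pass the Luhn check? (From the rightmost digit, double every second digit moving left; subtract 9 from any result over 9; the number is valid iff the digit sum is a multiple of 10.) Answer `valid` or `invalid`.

valid

From the right, keep odd positions and double even positions (subtract 9 from any doubled value over 9):
  doubled (positions 2,4,...): 5 0 5 6 3 4 1 1 → sum 25
  kept (positions 1,3,...): 3 2 4 2 1 8 3 2 → sum 25
Total = 50.
50 mod 10 = 0, so the number is valid.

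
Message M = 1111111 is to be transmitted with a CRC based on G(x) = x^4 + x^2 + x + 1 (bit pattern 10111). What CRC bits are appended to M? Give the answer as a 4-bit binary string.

Append 4 zeros: 11111110000. Divide by 10111 (XOR where the leading bit is 1):
  pos 0: 11111 XOR 10111 = 01000
  pos 1: 10001 XOR 10111 = 00110
  pos 3: 11010 XOR 10111 = 01101
  pos 4: 11010 XOR 10111 = 01101
  pos 5: 11010 XOR 10111 = 01101
  pos 6: 11010 XOR 10111 = 01101
Remainder (last 4 bits) = 1101. This is the CRC / FCS.

1101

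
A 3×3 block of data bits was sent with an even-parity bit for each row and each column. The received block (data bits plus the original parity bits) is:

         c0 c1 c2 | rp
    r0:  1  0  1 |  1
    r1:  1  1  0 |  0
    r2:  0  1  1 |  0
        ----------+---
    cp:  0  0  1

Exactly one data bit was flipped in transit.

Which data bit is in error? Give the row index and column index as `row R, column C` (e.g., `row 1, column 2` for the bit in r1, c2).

Recompute each row's even parity and compare to rp:
  r0: data parity 0, sent rp 1 → mismatch
  r1: data parity 0, sent rp 0 → ok
  r2: data parity 0, sent rp 0 → ok
Recompute each column's even parity and compare to cp:
  c0: data parity 0, sent cp 0 → ok
  c1: data parity 0, sent cp 0 → ok
  c2: data parity 0, sent cp 1 → mismatch
Exactly one row (r0) and one column (c2) fail → the flipped bit is at their intersection.

row 0, column 2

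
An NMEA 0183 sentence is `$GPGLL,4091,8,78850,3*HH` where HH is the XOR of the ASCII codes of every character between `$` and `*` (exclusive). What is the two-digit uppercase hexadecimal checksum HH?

XOR the ASCII codes of the payload characters:
  'G' = 0x47 → acc = 0x47
  'P' = 0x50 → acc = 0x17
  'G' = 0x47 → acc = 0x50
  'L' = 0x4C → acc = 0x1C
  'L' = 0x4C → acc = 0x50
  ',' = 0x2C → acc = 0x7C
  '4' = 0x34 → acc = 0x48
  '0' = 0x30 → acc = 0x78
  '9' = 0x39 → acc = 0x41
  '1' = 0x31 → acc = 0x70
  ',' = 0x2C → acc = 0x5C
  '8' = 0x38 → acc = 0x64
  ',' = 0x2C → acc = 0x48
  '7' = 0x37 → acc = 0x7F
  '8' = 0x38 → acc = 0x47
  '8' = 0x38 → acc = 0x7F
  '5' = 0x35 → acc = 0x4A
  '0' = 0x30 → acc = 0x7A
  ',' = 0x2C → acc = 0x56
  '3' = 0x33 → acc = 0x65
Checksum = 0x65.

65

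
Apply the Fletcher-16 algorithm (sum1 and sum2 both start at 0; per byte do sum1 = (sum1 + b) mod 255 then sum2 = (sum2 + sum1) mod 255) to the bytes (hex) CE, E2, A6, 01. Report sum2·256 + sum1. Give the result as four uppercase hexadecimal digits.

Running sums (mod 255):
  after byte 0 (CE): sum1=206, sum2=206
  after byte 1 (E2): sum1=177, sum2=128
  after byte 2 (A6): sum1=88, sum2=216
  after byte 3 (01): sum1=89, sum2=50
Checksum = sum2·256 + sum1 = 50·256 + 89 = 12889 = 0x3259.

3259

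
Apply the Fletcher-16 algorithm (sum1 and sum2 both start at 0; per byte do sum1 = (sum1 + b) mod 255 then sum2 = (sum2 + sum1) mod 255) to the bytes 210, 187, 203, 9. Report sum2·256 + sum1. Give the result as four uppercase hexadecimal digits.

1F63

Running sums (mod 255):
  after byte 0 (210): sum1=210, sum2=210
  after byte 1 (187): sum1=142, sum2=97
  after byte 2 (203): sum1=90, sum2=187
  after byte 3 (9): sum1=99, sum2=31
Checksum = sum2·256 + sum1 = 31·256 + 99 = 8035 = 0x1F63.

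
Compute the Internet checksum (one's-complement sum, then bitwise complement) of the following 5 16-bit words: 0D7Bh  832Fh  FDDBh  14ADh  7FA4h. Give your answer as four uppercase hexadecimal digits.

One's-complement addition (fold any carry out of bit 15 back into bit 0):
  0x0D7B + 0x832F = 0x090AA
  0x90AA + 0xFDDB = 0x18E85 → wrap carry → 0x8E86
  0x8E86 + 0x14AD = 0x0A333
  0xA333 + 0x7FA4 = 0x122D7 → wrap carry → 0x22D8
One's-complement sum = 0x22D8.
Checksum = ~0x22D8 & 0xFFFF = 0xDD27.

DD27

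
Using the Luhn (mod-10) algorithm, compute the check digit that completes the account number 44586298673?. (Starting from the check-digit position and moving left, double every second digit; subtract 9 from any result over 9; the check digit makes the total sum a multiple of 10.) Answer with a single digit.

1

Partial digits right→left: 3 7 6 8 9 2 6 8 5 4 4
Double every second digit counting from the check-digit position (so the 1st, 3rd, 5th, ... of the partial from the right).
  doubled (with −9 where >9): 6 3 9 3 1 8 → sum 30
  kept as-is: 7 8 2 8 4 → sum 29
Total = 30 + 29 = 59.
Check digit = (10 − (59 mod 10)) mod 10 = 1.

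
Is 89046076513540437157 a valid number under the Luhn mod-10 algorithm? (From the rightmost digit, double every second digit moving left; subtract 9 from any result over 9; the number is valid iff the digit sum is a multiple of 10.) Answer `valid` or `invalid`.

From the right, keep odd positions and double even positions (subtract 9 from any doubled value over 9):
  doubled (positions 2,4,...): 1 5 8 8 6 1 5 3 0 7 → sum 44
  kept (positions 1,3,...): 7 1 3 0 5 1 6 0 4 9 → sum 36
Total = 80.
80 mod 10 = 0, so the number is valid.

valid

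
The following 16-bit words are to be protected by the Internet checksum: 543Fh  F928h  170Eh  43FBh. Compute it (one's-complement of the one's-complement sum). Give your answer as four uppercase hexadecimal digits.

578E

One's-complement addition (fold any carry out of bit 15 back into bit 0):
  0x543F + 0xF928 = 0x14D67 → wrap carry → 0x4D68
  0x4D68 + 0x170E = 0x06476
  0x6476 + 0x43FB = 0x0A871
One's-complement sum = 0xA871.
Checksum = ~0xA871 & 0xFFFF = 0x578E.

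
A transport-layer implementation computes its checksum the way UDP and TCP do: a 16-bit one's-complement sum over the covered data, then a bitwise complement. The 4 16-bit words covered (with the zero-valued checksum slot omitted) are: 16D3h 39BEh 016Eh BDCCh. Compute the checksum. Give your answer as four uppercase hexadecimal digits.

F033

One's-complement addition (fold any carry out of bit 15 back into bit 0):
  0x16D3 + 0x39BE = 0x05091
  0x5091 + 0x016E = 0x051FF
  0x51FF + 0xBDCC = 0x10FCB → wrap carry → 0x0FCC
One's-complement sum = 0x0FCC.
Checksum = ~0x0FCC & 0xFFFF = 0xF033.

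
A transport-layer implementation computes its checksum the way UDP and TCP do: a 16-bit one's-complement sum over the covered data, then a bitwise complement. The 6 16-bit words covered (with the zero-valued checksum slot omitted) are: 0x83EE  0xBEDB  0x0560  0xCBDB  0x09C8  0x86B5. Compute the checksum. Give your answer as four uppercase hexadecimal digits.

One's-complement addition (fold any carry out of bit 15 back into bit 0):
  0x83EE + 0xBEDB = 0x142C9 → wrap carry → 0x42CA
  0x42CA + 0x0560 = 0x0482A
  0x482A + 0xCBDB = 0x11405 → wrap carry → 0x1406
  0x1406 + 0x09C8 = 0x01DCE
  0x1DCE + 0x86B5 = 0x0A483
One's-complement sum = 0xA483.
Checksum = ~0xA483 & 0xFFFF = 0x5B7C.

5B7C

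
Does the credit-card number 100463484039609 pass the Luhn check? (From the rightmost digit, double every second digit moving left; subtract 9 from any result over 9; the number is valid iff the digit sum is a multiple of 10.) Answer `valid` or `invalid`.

From the right, keep odd positions and double even positions (subtract 9 from any doubled value over 9):
  doubled (positions 2,4,...): 0 9 0 7 6 8 0 → sum 30
  kept (positions 1,3,...): 9 6 3 4 4 6 0 1 → sum 33
Total = 63.
63 mod 10 = 3, so the number is invalid.

invalid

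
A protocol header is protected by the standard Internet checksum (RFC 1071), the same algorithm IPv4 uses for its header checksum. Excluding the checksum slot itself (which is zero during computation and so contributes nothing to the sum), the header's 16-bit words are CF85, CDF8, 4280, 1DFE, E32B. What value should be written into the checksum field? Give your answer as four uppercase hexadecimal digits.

1ED7

One's-complement addition (fold any carry out of bit 15 back into bit 0):
  0xCF85 + 0xCDF8 = 0x19D7D → wrap carry → 0x9D7E
  0x9D7E + 0x4280 = 0x0DFFE
  0xDFFE + 0x1DFE = 0x0FDFC
  0xFDFC + 0xE32B = 0x1E127 → wrap carry → 0xE128
One's-complement sum = 0xE128.
Checksum = ~0xE128 & 0xFFFF = 0x1ED7.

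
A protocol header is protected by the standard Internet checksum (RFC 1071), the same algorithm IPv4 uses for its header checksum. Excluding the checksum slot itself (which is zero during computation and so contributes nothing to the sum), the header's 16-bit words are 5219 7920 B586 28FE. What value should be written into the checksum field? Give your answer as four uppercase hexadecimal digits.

5641

One's-complement addition (fold any carry out of bit 15 back into bit 0):
  0x5219 + 0x7920 = 0x0CB39
  0xCB39 + 0xB586 = 0x180BF → wrap carry → 0x80C0
  0x80C0 + 0x28FE = 0x0A9BE
One's-complement sum = 0xA9BE.
Checksum = ~0xA9BE & 0xFFFF = 0x5641.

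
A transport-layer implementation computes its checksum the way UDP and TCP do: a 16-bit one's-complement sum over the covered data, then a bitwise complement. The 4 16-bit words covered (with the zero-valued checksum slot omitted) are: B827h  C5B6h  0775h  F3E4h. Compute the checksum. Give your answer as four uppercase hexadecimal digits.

86C7

One's-complement addition (fold any carry out of bit 15 back into bit 0):
  0xB827 + 0xC5B6 = 0x17DDD → wrap carry → 0x7DDE
  0x7DDE + 0x0775 = 0x08553
  0x8553 + 0xF3E4 = 0x17937 → wrap carry → 0x7938
One's-complement sum = 0x7938.
Checksum = ~0x7938 & 0xFFFF = 0x86C7.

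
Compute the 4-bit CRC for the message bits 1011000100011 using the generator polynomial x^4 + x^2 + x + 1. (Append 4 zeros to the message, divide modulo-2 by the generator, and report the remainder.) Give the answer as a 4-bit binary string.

Append 4 zeros: 10110001000110000. Divide by 10111 (XOR where the leading bit is 1):
  pos 0: 10110 XOR 10111 = 00001
  pos 4: 10010 XOR 10111 = 00101
  pos 6: 10100 XOR 10111 = 00011
  pos 9: 11110 XOR 10111 = 01001
  pos 10: 10010 XOR 10111 = 00101
  pos 12: 10100 XOR 10111 = 00011
Remainder (last 4 bits) = 0011. This is the CRC / FCS.

0011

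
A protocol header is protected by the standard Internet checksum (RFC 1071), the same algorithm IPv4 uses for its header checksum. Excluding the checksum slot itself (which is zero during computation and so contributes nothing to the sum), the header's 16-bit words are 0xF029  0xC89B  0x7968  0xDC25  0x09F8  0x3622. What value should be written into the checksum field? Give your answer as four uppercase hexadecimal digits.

One's-complement addition (fold any carry out of bit 15 back into bit 0):
  0xF029 + 0xC89B = 0x1B8C4 → wrap carry → 0xB8C5
  0xB8C5 + 0x7968 = 0x1322D → wrap carry → 0x322E
  0x322E + 0xDC25 = 0x10E53 → wrap carry → 0x0E54
  0x0E54 + 0x09F8 = 0x0184C
  0x184C + 0x3622 = 0x04E6E
One's-complement sum = 0x4E6E.
Checksum = ~0x4E6E & 0xFFFF = 0xB191.

B191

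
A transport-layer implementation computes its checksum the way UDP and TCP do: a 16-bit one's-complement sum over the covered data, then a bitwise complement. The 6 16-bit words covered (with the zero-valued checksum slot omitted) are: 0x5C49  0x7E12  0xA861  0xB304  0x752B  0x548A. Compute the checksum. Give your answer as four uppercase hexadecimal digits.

0088

One's-complement addition (fold any carry out of bit 15 back into bit 0):
  0x5C49 + 0x7E12 = 0x0DA5B
  0xDA5B + 0xA861 = 0x182BC → wrap carry → 0x82BD
  0x82BD + 0xB304 = 0x135C1 → wrap carry → 0x35C2
  0x35C2 + 0x752B = 0x0AAED
  0xAAED + 0x548A = 0x0FF77
One's-complement sum = 0xFF77.
Checksum = ~0xFF77 & 0xFFFF = 0x0088.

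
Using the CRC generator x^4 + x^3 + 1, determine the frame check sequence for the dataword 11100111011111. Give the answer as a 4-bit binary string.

Append 4 zeros: 111001110111110000. Divide by 11001 (XOR where the leading bit is 1):
  pos 0: 11100 XOR 11001 = 00101
  pos 2: 10111 XOR 11001 = 01110
  pos 3: 11101 XOR 11001 = 00100
  pos 5: 10001 XOR 11001 = 01000
  pos 6: 10001 XOR 11001 = 01000
  pos 7: 10001 XOR 11001 = 01000
  pos 8: 10001 XOR 11001 = 01000
  pos 9: 10001 XOR 11001 = 01000
  pos 10: 10000 XOR 11001 = 01001
  pos 11: 10010 XOR 11001 = 01011
  pos 12: 10110 XOR 11001 = 01111
  pos 13: 11110 XOR 11001 = 00111
Remainder (last 4 bits) = 0111. This is the CRC / FCS.

0111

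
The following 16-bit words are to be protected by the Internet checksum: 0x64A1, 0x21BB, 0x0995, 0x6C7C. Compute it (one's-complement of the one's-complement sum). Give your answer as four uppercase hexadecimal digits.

One's-complement addition (fold any carry out of bit 15 back into bit 0):
  0x64A1 + 0x21BB = 0x0865C
  0x865C + 0x0995 = 0x08FF1
  0x8FF1 + 0x6C7C = 0x0FC6D
One's-complement sum = 0xFC6D.
Checksum = ~0xFC6D & 0xFFFF = 0x0392.

0392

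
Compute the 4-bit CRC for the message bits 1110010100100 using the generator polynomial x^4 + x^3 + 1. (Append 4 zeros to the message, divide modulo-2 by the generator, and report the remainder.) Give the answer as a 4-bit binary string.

Append 4 zeros: 11100101001000000. Divide by 11001 (XOR where the leading bit is 1):
  pos 0: 11100 XOR 11001 = 00101
  pos 2: 10110 XOR 11001 = 01111
  pos 3: 11111 XOR 11001 = 00110
  pos 5: 11000 XOR 11001 = 00001
  pos 9: 11000 XOR 11001 = 00001
Remainder (last 4 bits) = 1000. This is the CRC / FCS.

1000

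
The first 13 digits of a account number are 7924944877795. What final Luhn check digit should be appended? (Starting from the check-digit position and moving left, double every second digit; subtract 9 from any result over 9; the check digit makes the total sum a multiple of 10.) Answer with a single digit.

2

Partial digits right→left: 5 9 7 7 7 8 4 4 9 4 2 9 7
Double every second digit counting from the check-digit position (so the 1st, 3rd, 5th, ... of the partial from the right).
  doubled (with −9 where >9): 1 5 5 8 9 4 5 → sum 37
  kept as-is: 9 7 8 4 4 9 → sum 41
Total = 37 + 41 = 78.
Check digit = (10 − (78 mod 10)) mod 10 = 2.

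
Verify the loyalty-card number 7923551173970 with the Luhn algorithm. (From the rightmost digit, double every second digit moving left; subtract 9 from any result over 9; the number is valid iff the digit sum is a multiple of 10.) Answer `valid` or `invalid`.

From the right, keep odd positions and double even positions (subtract 9 from any doubled value over 9):
  doubled (positions 2,4,...): 5 6 2 1 6 9 → sum 29
  kept (positions 1,3,...): 0 9 7 1 5 2 7 → sum 31
Total = 60.
60 mod 10 = 0, so the number is valid.

valid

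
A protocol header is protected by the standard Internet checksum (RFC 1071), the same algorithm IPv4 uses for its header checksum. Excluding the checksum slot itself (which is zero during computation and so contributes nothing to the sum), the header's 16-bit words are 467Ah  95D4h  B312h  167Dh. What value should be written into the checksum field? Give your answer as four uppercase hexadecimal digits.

One's-complement addition (fold any carry out of bit 15 back into bit 0):
  0x467A + 0x95D4 = 0x0DC4E
  0xDC4E + 0xB312 = 0x18F60 → wrap carry → 0x8F61
  0x8F61 + 0x167D = 0x0A5DE
One's-complement sum = 0xA5DE.
Checksum = ~0xA5DE & 0xFFFF = 0x5A21.

5A21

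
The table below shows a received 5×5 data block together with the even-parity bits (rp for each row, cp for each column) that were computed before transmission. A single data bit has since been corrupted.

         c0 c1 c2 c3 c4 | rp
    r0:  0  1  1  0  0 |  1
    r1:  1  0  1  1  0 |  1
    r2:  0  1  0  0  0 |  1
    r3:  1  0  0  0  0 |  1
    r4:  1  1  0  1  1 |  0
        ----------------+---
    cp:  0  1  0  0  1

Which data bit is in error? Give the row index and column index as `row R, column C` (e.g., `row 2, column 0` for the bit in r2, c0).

row 0, column 0

Recompute each row's even parity and compare to rp:
  r0: data parity 0, sent rp 1 → mismatch
  r1: data parity 1, sent rp 1 → ok
  r2: data parity 1, sent rp 1 → ok
  r3: data parity 1, sent rp 1 → ok
  r4: data parity 0, sent rp 0 → ok
Recompute each column's even parity and compare to cp:
  c0: data parity 1, sent cp 0 → mismatch
  c1: data parity 1, sent cp 1 → ok
  c2: data parity 0, sent cp 0 → ok
  c3: data parity 0, sent cp 0 → ok
  c4: data parity 1, sent cp 1 → ok
Exactly one row (r0) and one column (c0) fail → the flipped bit is at their intersection.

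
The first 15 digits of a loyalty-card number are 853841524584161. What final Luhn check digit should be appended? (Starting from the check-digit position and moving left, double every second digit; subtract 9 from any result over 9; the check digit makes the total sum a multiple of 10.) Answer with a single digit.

8

Partial digits right→left: 1 6 1 4 8 5 4 2 5 1 4 8 3 5 8
Double every second digit counting from the check-digit position (so the 1st, 3rd, 5th, ... of the partial from the right).
  doubled (with −9 where >9): 2 2 7 8 1 8 6 7 → sum 41
  kept as-is: 6 4 5 2 1 8 5 → sum 31
Total = 41 + 31 = 72.
Check digit = (10 − (72 mod 10)) mod 10 = 8.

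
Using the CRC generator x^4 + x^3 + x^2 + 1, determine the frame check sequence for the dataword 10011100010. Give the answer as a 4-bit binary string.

Append 4 zeros: 100111000100000. Divide by 11101 (XOR where the leading bit is 1):
  pos 0: 10011 XOR 11101 = 01110
  pos 1: 11101 XOR 11101 = 00000
  pos 9: 10000 XOR 11101 = 01101
  pos 10: 11010 XOR 11101 = 00111
Remainder (last 4 bits) = 0111. This is the CRC / FCS.

0111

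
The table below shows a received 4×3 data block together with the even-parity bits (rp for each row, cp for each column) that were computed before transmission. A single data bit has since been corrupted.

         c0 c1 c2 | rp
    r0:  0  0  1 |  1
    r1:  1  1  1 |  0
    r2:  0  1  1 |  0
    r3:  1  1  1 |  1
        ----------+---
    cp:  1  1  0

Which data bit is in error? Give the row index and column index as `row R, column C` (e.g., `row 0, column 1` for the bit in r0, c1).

Recompute each row's even parity and compare to rp:
  r0: data parity 1, sent rp 1 → ok
  r1: data parity 1, sent rp 0 → mismatch
  r2: data parity 0, sent rp 0 → ok
  r3: data parity 1, sent rp 1 → ok
Recompute each column's even parity and compare to cp:
  c0: data parity 0, sent cp 1 → mismatch
  c1: data parity 1, sent cp 1 → ok
  c2: data parity 0, sent cp 0 → ok
Exactly one row (r1) and one column (c0) fail → the flipped bit is at their intersection.

row 1, column 0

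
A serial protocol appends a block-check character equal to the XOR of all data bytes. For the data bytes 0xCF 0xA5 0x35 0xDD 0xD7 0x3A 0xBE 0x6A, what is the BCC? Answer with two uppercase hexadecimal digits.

BB

XOR the bytes together:
  start with 0xCF
  0xCF ⊕ 0xA5 = 0x6A
  0x6A ⊕ 0x35 = 0x5F
  0x5F ⊕ 0xDD = 0x82
  0x82 ⊕ 0xD7 = 0x55
  0x55 ⊕ 0x3A = 0x6F
  0x6F ⊕ 0xBE = 0xD1
  0xD1 ⊕ 0x6A = 0xBB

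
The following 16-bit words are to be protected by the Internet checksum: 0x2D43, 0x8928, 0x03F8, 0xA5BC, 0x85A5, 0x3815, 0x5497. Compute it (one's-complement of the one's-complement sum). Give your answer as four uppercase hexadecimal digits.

One's-complement addition (fold any carry out of bit 15 back into bit 0):
  0x2D43 + 0x8928 = 0x0B66B
  0xB66B + 0x03F8 = 0x0BA63
  0xBA63 + 0xA5BC = 0x1601F → wrap carry → 0x6020
  0x6020 + 0x85A5 = 0x0E5C5
  0xE5C5 + 0x3815 = 0x11DDA → wrap carry → 0x1DDB
  0x1DDB + 0x5497 = 0x07272
One's-complement sum = 0x7272.
Checksum = ~0x7272 & 0xFFFF = 0x8D8D.

8D8D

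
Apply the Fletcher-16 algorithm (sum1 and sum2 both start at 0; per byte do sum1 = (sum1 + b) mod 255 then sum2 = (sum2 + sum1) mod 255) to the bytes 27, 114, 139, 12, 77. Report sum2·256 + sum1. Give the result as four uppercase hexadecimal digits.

5972

Running sums (mod 255):
  after byte 0 (27): sum1=27, sum2=27
  after byte 1 (114): sum1=141, sum2=168
  after byte 2 (139): sum1=25, sum2=193
  after byte 3 (12): sum1=37, sum2=230
  after byte 4 (77): sum1=114, sum2=89
Checksum = sum2·256 + sum1 = 89·256 + 114 = 22898 = 0x5972.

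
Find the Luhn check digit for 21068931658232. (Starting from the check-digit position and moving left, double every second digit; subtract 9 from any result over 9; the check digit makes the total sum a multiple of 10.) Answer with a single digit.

5

Partial digits right→left: 2 3 2 8 5 6 1 3 9 8 6 0 1 2
Double every second digit counting from the check-digit position (so the 1st, 3rd, 5th, ... of the partial from the right).
  doubled (with −9 where >9): 4 4 1 2 9 3 2 → sum 25
  kept as-is: 3 8 6 3 8 0 2 → sum 30
Total = 25 + 30 = 55.
Check digit = (10 − (55 mod 10)) mod 10 = 5.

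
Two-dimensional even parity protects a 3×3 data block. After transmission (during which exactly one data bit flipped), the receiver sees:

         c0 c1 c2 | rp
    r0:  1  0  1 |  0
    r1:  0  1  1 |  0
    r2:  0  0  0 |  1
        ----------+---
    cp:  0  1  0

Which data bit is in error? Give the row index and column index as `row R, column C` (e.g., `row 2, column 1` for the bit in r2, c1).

Recompute each row's even parity and compare to rp:
  r0: data parity 0, sent rp 0 → ok
  r1: data parity 0, sent rp 0 → ok
  r2: data parity 0, sent rp 1 → mismatch
Recompute each column's even parity and compare to cp:
  c0: data parity 1, sent cp 0 → mismatch
  c1: data parity 1, sent cp 1 → ok
  c2: data parity 0, sent cp 0 → ok
Exactly one row (r2) and one column (c0) fail → the flipped bit is at their intersection.

row 2, column 0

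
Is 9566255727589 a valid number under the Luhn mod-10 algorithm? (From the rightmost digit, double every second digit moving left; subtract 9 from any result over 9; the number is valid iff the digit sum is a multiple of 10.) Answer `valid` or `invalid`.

From the right, keep odd positions and double even positions (subtract 9 from any doubled value over 9):
  doubled (positions 2,4,...): 7 5 5 1 3 1 → sum 22
  kept (positions 1,3,...): 9 5 2 5 2 6 9 → sum 38
Total = 60.
60 mod 10 = 0, so the number is valid.

valid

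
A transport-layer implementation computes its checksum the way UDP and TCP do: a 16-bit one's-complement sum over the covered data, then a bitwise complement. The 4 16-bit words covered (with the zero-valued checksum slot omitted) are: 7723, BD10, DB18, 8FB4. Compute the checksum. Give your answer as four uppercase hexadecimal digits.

60FE

One's-complement addition (fold any carry out of bit 15 back into bit 0):
  0x7723 + 0xBD10 = 0x13433 → wrap carry → 0x3434
  0x3434 + 0xDB18 = 0x10F4C → wrap carry → 0x0F4D
  0x0F4D + 0x8FB4 = 0x09F01
One's-complement sum = 0x9F01.
Checksum = ~0x9F01 & 0xFFFF = 0x60FE.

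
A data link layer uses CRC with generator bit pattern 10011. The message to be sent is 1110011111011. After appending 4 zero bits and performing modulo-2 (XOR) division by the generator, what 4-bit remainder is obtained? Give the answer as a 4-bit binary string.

0010

Append 4 zeros: 11100111110110000. Divide by 10011 (XOR where the leading bit is 1):
  pos 0: 11100 XOR 10011 = 01111
  pos 1: 11111 XOR 10011 = 01100
  pos 2: 11001 XOR 10011 = 01010
  pos 3: 10101 XOR 10011 = 00110
  pos 5: 11011 XOR 10011 = 01000
  pos 6: 10000 XOR 10011 = 00011
  pos 9: 11110 XOR 10011 = 01101
  pos 10: 11010 XOR 10011 = 01001
  pos 11: 10010 XOR 10011 = 00001
Remainder (last 4 bits) = 0010. This is the CRC / FCS.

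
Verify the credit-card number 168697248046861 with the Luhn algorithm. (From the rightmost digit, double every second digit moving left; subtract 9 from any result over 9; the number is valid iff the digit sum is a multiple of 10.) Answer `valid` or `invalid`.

invalid

From the right, keep odd positions and double even positions (subtract 9 from any doubled value over 9):
  doubled (positions 2,4,...): 3 3 0 8 5 3 3 → sum 25
  kept (positions 1,3,...): 1 8 4 8 2 9 8 1 → sum 41
Total = 66.
66 mod 10 = 6, so the number is invalid.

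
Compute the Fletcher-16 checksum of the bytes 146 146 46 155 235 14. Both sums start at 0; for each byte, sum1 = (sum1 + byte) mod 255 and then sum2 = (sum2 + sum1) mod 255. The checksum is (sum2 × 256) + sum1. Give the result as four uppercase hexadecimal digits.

BDE8

Running sums (mod 255):
  after byte 0 (146): sum1=146, sum2=146
  after byte 1 (146): sum1=37, sum2=183
  after byte 2 (46): sum1=83, sum2=11
  after byte 3 (155): sum1=238, sum2=249
  after byte 4 (235): sum1=218, sum2=212
  after byte 5 (14): sum1=232, sum2=189
Checksum = sum2·256 + sum1 = 189·256 + 232 = 48616 = 0xBDE8.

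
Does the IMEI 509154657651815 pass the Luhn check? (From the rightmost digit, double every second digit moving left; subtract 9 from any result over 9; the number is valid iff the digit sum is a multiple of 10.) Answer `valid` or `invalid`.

From the right, keep odd positions and double even positions (subtract 9 from any doubled value over 9):
  doubled (positions 2,4,...): 2 2 3 1 8 2 0 → sum 18
  kept (positions 1,3,...): 5 8 5 7 6 5 9 5 → sum 50
Total = 68.
68 mod 10 = 8, so the number is invalid.

invalid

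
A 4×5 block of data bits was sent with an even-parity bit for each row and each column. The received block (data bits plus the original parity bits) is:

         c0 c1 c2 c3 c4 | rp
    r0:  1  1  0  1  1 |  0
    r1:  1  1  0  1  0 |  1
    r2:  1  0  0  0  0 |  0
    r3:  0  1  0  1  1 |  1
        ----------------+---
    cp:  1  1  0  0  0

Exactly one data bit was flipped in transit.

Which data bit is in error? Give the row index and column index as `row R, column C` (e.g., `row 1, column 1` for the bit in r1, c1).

Recompute each row's even parity and compare to rp:
  r0: data parity 0, sent rp 0 → ok
  r1: data parity 1, sent rp 1 → ok
  r2: data parity 1, sent rp 0 → mismatch
  r3: data parity 1, sent rp 1 → ok
Recompute each column's even parity and compare to cp:
  c0: data parity 1, sent cp 1 → ok
  c1: data parity 1, sent cp 1 → ok
  c2: data parity 0, sent cp 0 → ok
  c3: data parity 1, sent cp 0 → mismatch
  c4: data parity 0, sent cp 0 → ok
Exactly one row (r2) and one column (c3) fail → the flipped bit is at their intersection.

row 2, column 3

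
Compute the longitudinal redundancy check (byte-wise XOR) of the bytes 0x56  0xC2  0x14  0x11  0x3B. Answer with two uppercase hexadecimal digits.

AA

XOR the bytes together:
  start with 0x56
  0x56 ⊕ 0xC2 = 0x94
  0x94 ⊕ 0x14 = 0x80
  0x80 ⊕ 0x11 = 0x91
  0x91 ⊕ 0x3B = 0xAA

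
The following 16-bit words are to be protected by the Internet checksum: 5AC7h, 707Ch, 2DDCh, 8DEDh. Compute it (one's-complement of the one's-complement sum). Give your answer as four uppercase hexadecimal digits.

78F2

One's-complement addition (fold any carry out of bit 15 back into bit 0):
  0x5AC7 + 0x707C = 0x0CB43
  0xCB43 + 0x2DDC = 0x0F91F
  0xF91F + 0x8DED = 0x1870C → wrap carry → 0x870D
One's-complement sum = 0x870D.
Checksum = ~0x870D & 0xFFFF = 0x78F2.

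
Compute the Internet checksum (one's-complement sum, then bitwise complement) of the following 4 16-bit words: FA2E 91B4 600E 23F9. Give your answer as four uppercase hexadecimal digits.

One's-complement addition (fold any carry out of bit 15 back into bit 0):
  0xFA2E + 0x91B4 = 0x18BE2 → wrap carry → 0x8BE3
  0x8BE3 + 0x600E = 0x0EBF1
  0xEBF1 + 0x23F9 = 0x10FEA → wrap carry → 0x0FEB
One's-complement sum = 0x0FEB.
Checksum = ~0x0FEB & 0xFFFF = 0xF014.

F014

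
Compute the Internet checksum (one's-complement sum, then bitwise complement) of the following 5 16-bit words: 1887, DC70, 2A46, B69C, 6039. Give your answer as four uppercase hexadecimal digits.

C9EB

One's-complement addition (fold any carry out of bit 15 back into bit 0):
  0x1887 + 0xDC70 = 0x0F4F7
  0xF4F7 + 0x2A46 = 0x11F3D → wrap carry → 0x1F3E
  0x1F3E + 0xB69C = 0x0D5DA
  0xD5DA + 0x6039 = 0x13613 → wrap carry → 0x3614
One's-complement sum = 0x3614.
Checksum = ~0x3614 & 0xFFFF = 0xC9EB.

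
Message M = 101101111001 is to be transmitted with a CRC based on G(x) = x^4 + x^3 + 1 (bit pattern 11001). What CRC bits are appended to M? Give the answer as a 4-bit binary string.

1011

Append 4 zeros: 1011011110010000. Divide by 11001 (XOR where the leading bit is 1):
  pos 0: 10110 XOR 11001 = 01111
  pos 1: 11111 XOR 11001 = 00110
  pos 3: 11011 XOR 11001 = 00010
  pos 6: 10100 XOR 11001 = 01101
  pos 7: 11011 XOR 11001 = 00010
  pos 10: 10000 XOR 11001 = 01001
  pos 11: 10010 XOR 11001 = 01011
Remainder (last 4 bits) = 1011. This is the CRC / FCS.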